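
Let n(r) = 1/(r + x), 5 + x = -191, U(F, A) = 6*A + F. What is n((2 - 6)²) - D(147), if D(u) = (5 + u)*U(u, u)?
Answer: -28153441/180 ≈ -1.5641e+5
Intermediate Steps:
U(F, A) = F + 6*A
x = -196 (x = -5 - 191 = -196)
D(u) = 7*u*(5 + u) (D(u) = (5 + u)*(u + 6*u) = (5 + u)*(7*u) = 7*u*(5 + u))
n(r) = 1/(-196 + r) (n(r) = 1/(r - 196) = 1/(-196 + r))
n((2 - 6)²) - D(147) = 1/(-196 + (2 - 6)²) - 7*147*(5 + 147) = 1/(-196 + (-4)²) - 7*147*152 = 1/(-196 + 16) - 1*156408 = 1/(-180) - 156408 = -1/180 - 156408 = -28153441/180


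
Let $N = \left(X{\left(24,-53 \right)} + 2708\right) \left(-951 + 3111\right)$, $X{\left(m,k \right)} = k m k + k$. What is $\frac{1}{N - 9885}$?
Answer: $\frac{1}{151343475} \approx 6.6075 \cdot 10^{-9}$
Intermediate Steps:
$X{\left(m,k \right)} = k + m k^{2}$ ($X{\left(m,k \right)} = m k^{2} + k = k + m k^{2}$)
$N = 151353360$ ($N = \left(- 53 \left(1 - 1272\right) + 2708\right) \left(-951 + 3111\right) = \left(- 53 \left(1 - 1272\right) + 2708\right) 2160 = \left(\left(-53\right) \left(-1271\right) + 2708\right) 2160 = \left(67363 + 2708\right) 2160 = 70071 \cdot 2160 = 151353360$)
$\frac{1}{N - 9885} = \frac{1}{151353360 - 9885} = \frac{1}{151343475}$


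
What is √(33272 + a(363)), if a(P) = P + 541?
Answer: 8*√534 ≈ 184.87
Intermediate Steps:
a(P) = 541 + P
√(33272 + a(363)) = √(33272 + (541 + 363)) = √(33272 + 904) = √34176 = 8*√534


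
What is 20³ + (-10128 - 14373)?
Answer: -16501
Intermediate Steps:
20³ + (-10128 - 14373) = 8000 - 24501 = -16501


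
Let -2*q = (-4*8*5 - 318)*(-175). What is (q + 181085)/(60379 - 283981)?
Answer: -23210/37267 ≈ -0.62280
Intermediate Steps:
q = -41825 (q = -(-4*8*5 - 318)*(-175)/2 = -(-32*5 - 318)*(-175)/2 = -(-160 - 318)*(-175)/2 = -(-239)*(-175) = -1/2*83650 = -41825)
(q + 181085)/(60379 - 283981) = (-41825 + 181085)/(60379 - 283981) = 139260/(-223602) = 139260*(-1/223602) = -23210/37267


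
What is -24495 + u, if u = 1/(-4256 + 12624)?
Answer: -204974159/8368 ≈ -24495.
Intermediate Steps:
u = 1/8368 ≈ 0.00011950
-24495 + u = -24495 + 1/8368 = -204974159/8368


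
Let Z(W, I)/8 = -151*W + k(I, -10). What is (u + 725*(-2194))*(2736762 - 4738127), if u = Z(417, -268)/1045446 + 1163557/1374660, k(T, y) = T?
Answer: 152502329497681543913699/47904426612 ≈ 3.1835e+12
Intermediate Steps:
Z(W, I) = -1208*W + 8*I (Z(W, I) = 8*(-151*W + I) = 8*(I - 151*W) = -1208*W + 8*I)
u = 86837168437/239522133060 (u = (-1208*417 + 8*(-268))/1045446 + 1163557/1374660 = (-503736 - 2144)*(1/1045446) + 1163557*(1/1374660) = -505880*1/1045446 + 1163557/1374660 = -252940/522723 + 1163557/1374660 = 86837168437/239522133060 ≈ 0.36254)
(u + 725*(-2194))*(2736762 - 4738127) = (86837168437/239522133060 + 725*(-2194))*(2736762 - 4738127) = (86837168437/239522133060 - 1590650)*(-2001365) = -380995794114720563/239522133060*(-2001365) = 152502329497681543913699/47904426612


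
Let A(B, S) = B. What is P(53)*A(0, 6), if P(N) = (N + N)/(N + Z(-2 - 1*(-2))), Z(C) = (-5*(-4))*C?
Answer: 0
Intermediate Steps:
Z(C) = 20*C
P(N) = 2 (P(N) = (N + N)/(N + 20*(-2 - 1*(-2))) = (2*N)/(N + 20*(-2 + 2)) = (2*N)/(N + 20*0) = (2*N)/(N + 0) = (2*N)/N = 2)
P(53)*A(0, 6) = 2*0 = 0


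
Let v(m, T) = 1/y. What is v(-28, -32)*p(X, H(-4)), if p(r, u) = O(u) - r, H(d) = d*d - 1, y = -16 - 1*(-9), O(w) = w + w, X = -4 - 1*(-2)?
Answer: -32/7 ≈ -4.5714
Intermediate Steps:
X = -2 (X = -4 + 2 = -2)
O(w) = 2*w
y = -7 (y = -16 + 9 = -7)
H(d) = -1 + d² (H(d) = d² - 1 = -1 + d²)
p(r, u) = -r + 2*u (p(r, u) = 2*u - r = -r + 2*u)
v(m, T) = -⅐ (v(m, T) = 1/(-7) = 1*(-⅐) = -⅐)
v(-28, -32)*p(X, H(-4)) = -(-1*(-2) + 2*(-1 + (-4)²))/7 = -(2 + 2*(-1 + 16))/7 = -(2 + 2*15)/7 = -(2 + 30)/7 = -⅐*32 = -32/7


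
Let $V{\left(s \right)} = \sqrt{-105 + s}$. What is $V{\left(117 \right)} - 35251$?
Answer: $-35251 + 2 \sqrt{3} \approx -35248.0$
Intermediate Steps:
$V{\left(117 \right)} - 35251 = \sqrt{-105 + 117} - 35251 = \sqrt{12} - 35251 = 2 \sqrt{3} - 35251 = -35251 + 2 \sqrt{3}$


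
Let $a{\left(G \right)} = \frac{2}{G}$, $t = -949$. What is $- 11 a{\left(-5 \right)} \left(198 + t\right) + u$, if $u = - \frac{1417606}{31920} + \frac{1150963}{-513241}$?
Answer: $- \frac{27449574953987}{8191326360} \approx -3351.1$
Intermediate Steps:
$u = - \frac{382156130003}{8191326360}$ ($u = \left(-1417606\right) \frac{1}{31920} + 1150963 \left(- \frac{1}{513241}\right) = - \frac{708803}{15960} - \frac{1150963}{513241} = - \frac{382156130003}{8191326360} \approx -46.654$)
$- 11 a{\left(-5 \right)} \left(198 + t\right) + u = - 11 \frac{2}{-5} \left(198 - 949\right) - \frac{382156130003}{8191326360} = - 11 \cdot 2 \left(- \frac{1}{5}\right) \left(-751\right) - \frac{382156130003}{8191326360} = \left(-11\right) \left(- \frac{2}{5}\right) \left(-751\right) - \frac{382156130003}{8191326360} = \frac{22}{5} \left(-751\right) - \frac{382156130003}{8191326360} = - \frac{16522}{5} - \frac{382156130003}{8191326360} = - \frac{27449574953987}{8191326360}$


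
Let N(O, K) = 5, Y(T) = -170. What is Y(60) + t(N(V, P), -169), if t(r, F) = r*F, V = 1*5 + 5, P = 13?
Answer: -1015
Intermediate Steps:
V = 10 (V = 5 + 5 = 10)
t(r, F) = F*r
Y(60) + t(N(V, P), -169) = -170 - 169*5 = -170 - 845 = -1015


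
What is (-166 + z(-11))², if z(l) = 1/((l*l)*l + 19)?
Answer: 47433790849/1721344 ≈ 27556.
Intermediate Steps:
z(l) = 1/(19 + l³) (z(l) = 1/(l²*l + 19) = 1/(l³ + 19) = 1/(19 + l³))
(-166 + z(-11))² = (-166 + 1/(19 + (-11)³))² = (-166 + 1/(19 - 1331))² = (-166 + 1/(-1312))² = (-166 - 1/1312)² = (-217793/1312)² = 47433790849/1721344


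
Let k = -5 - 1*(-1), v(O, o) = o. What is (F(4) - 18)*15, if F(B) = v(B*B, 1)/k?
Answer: -1095/4 ≈ -273.75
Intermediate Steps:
k = -4 (k = -5 + 1 = -4)
F(B) = -¼ (F(B) = 1/(-4) = 1*(-¼) = -¼)
(F(4) - 18)*15 = (-¼ - 18)*15 = -73/4*15 = -1095/4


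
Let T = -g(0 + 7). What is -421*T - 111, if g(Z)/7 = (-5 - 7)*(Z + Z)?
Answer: -495207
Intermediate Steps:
g(Z) = -168*Z (g(Z) = 7*((-5 - 7)*(Z + Z)) = 7*(-24*Z) = -168*Z)
T = 1176 (T = -(-168)*(0 + 7) = -(-168)*7 = -1*(-1176) = 1176)
-421*T - 111 = -421*1176 - 111 = -495096 - 111 = -495207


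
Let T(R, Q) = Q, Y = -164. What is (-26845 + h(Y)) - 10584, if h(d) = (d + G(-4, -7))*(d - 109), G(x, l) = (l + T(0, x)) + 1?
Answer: 10073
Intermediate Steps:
G(x, l) = 1 + l + x (G(x, l) = (l + x) + 1 = 1 + l + x)
h(d) = (-109 + d)*(-10 + d) (h(d) = (d + (1 - 7 - 4))*(d - 109) = (d - 10)*(-109 + d) = (-10 + d)*(-109 + d) = (-109 + d)*(-10 + d))
(-26845 + h(Y)) - 10584 = (-26845 + (1090 + (-164)² - 119*(-164))) - 10584 = (-26845 + (1090 + 26896 + 19516)) - 10584 = (-26845 + 47502) - 10584 = 20657 - 10584 = 10073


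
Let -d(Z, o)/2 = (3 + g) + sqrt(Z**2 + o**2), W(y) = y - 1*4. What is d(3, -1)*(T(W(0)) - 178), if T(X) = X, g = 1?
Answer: 1456 + 364*sqrt(10) ≈ 2607.1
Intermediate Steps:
W(y) = -4 + y (W(y) = y - 4 = -4 + y)
d(Z, o) = -8 - 2*sqrt(Z**2 + o**2) (d(Z, o) = -2*((3 + 1) + sqrt(Z**2 + o**2)) = -2*(4 + sqrt(Z**2 + o**2)) = -8 - 2*sqrt(Z**2 + o**2))
d(3, -1)*(T(W(0)) - 178) = (-8 - 2*sqrt(3**2 + (-1)**2))*((-4 + 0) - 178) = (-8 - 2*sqrt(9 + 1))*(-4 - 178) = (-8 - 2*sqrt(10))*(-182) = 1456 + 364*sqrt(10)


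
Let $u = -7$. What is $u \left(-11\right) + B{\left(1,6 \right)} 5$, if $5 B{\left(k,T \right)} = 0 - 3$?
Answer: $74$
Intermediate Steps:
$B{\left(k,T \right)} = - \frac{3}{5}$ ($B{\left(k,T \right)} = \frac{0 - 3}{5} = \frac{1}{5} \left(-3\right) = - \frac{3}{5}$)
$u \left(-11\right) + B{\left(1,6 \right)} 5 = \left(-7\right) \left(-11\right) - 3 = 77 - 3 = 74$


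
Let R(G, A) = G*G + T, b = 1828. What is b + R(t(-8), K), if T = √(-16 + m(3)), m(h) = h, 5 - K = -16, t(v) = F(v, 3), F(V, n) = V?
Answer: 1892 + I*√13 ≈ 1892.0 + 3.6056*I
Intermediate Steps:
t(v) = v
K = 21 (K = 5 - 1*(-16) = 5 + 16 = 21)
T = I*√13 (T = √(-16 + 3) = √(-13) = I*√13 ≈ 3.6056*I)
R(G, A) = G² + I*√13 (R(G, A) = G*G + I*√13 = G² + I*√13)
b + R(t(-8), K) = 1828 + ((-8)² + I*√13) = 1828 + (64 + I*√13) = 1892 + I*√13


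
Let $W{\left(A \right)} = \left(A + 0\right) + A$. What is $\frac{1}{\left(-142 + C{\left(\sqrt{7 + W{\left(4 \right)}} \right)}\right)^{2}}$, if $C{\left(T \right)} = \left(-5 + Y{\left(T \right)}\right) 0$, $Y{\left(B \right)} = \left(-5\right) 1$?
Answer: $\frac{1}{20164} \approx 4.9593 \cdot 10^{-5}$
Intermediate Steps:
$Y{\left(B \right)} = -5$
$W{\left(A \right)} = 2 A$ ($W{\left(A \right)} = A + A = 2 A$)
$C{\left(T \right)} = 0$ ($C{\left(T \right)} = \left(-5 - 5\right) 0 = \left(-10\right) 0 = 0$)
$\frac{1}{\left(-142 + C{\left(\sqrt{7 + W{\left(4 \right)}} \right)}\right)^{2}} = \frac{1}{\left(-142 + 0\right)^{2}} = \frac{1}{\left(-142\right)^{2}} = \frac{1}{20164}$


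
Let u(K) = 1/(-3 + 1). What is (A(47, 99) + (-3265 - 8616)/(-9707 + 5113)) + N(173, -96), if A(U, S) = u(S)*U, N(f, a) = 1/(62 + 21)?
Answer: -3984940/190651 ≈ -20.902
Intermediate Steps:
u(K) = -½ (u(K) = 1/(-2) = -½)
N(f, a) = 1/83
A(U, S) = -U/2
(A(47, 99) + (-3265 - 8616)/(-9707 + 5113)) + N(173, -96) = (-½*47 + (-3265 - 8616)/(-9707 + 5113)) + 1/83 = (-47/2 - 11881/(-4594)) + 1/83 = (-47/2 - 11881*(-1/4594)) + 1/83 = (-47/2 + 11881/4594) + 1/83 = -48039/2297 + 1/83 = -3984940/190651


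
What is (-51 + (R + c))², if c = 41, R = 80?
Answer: 4900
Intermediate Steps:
(-51 + (R + c))² = (-51 + (80 + 41))² = (-51 + 121)² = 70² = 4900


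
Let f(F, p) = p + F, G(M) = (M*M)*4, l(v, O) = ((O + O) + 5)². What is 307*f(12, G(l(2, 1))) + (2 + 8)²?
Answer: 2952212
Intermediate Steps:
l(v, O) = (5 + 2*O)² (l(v, O) = (2*O + 5)² = (5 + 2*O)²)
G(M) = 4*M² (G(M) = M²*4 = 4*M²)
f(F, p) = F + p
307*f(12, G(l(2, 1))) + (2 + 8)² = 307*(12 + 4*((5 + 2*1)²)²) + (2 + 8)² = 307*(12 + 4*((5 + 2)²)²) + 10² = 307*(12 + 4*(7²)²) + 100 = 307*(12 + 4*49²) + 100 = 307*(12 + 4*2401) + 100 = 307*(12 + 9604) + 100 = 307*9616 + 100 = 2952112 + 100 = 2952212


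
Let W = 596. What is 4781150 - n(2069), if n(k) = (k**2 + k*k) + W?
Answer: -3780968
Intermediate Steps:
n(k) = 596 + 2*k**2 (n(k) = (k**2 + k*k) + 596 = (k**2 + k**2) + 596 = 2*k**2 + 596 = 596 + 2*k**2)
4781150 - n(2069) = 4781150 - (596 + 2*2069**2) = 4781150 - (596 + 2*4280761) = 4781150 - (596 + 8561522) = 4781150 - 1*8562118 = 4781150 - 8562118 = -3780968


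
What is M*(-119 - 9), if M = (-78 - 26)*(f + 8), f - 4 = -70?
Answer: -772096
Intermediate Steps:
f = -66 (f = 4 - 70 = -66)
M = 6032 (M = (-78 - 26)*(-66 + 8) = -104*(-58) = 6032)
M*(-119 - 9) = 6032*(-119 - 9) = 6032*(-128) = -772096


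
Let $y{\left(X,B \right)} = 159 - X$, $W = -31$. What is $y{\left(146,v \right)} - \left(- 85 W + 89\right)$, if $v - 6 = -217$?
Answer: $-2711$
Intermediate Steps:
$v = -211$ ($v = 6 - 217 = -211$)
$y{\left(146,v \right)} - \left(- 85 W + 89\right) = \left(159 - 146\right) - \left(\left(-85\right) \left(-31\right) + 89\right) = \left(159 - 146\right) - \left(2635 + 89\right) = 13 - 2724 = -2711$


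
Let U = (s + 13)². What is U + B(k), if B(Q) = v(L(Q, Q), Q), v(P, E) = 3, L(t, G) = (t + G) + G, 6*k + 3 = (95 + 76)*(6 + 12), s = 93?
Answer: 11239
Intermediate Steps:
k = 1025/2 (k = -½ + ((95 + 76)*(6 + 12))/6 = -½ + (171*18)/6 = -½ + (⅙)*3078 = -½ + 513 = 1025/2 ≈ 512.50)
L(t, G) = t + 2*G (L(t, G) = (G + t) + G = t + 2*G)
B(Q) = 3
U = 11236 (U = (93 + 13)² = 106² = 11236)
U + B(k) = 11236 + 3 = 11239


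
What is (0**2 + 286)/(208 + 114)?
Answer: 143/161 ≈ 0.88820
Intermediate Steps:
(0**2 + 286)/(208 + 114) = (0 + 286)/322 = 286*(1/322) = 143/161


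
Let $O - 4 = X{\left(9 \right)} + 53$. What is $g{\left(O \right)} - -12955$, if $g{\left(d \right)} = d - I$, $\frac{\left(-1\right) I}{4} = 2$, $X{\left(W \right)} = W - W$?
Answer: $13020$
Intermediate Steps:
$X{\left(W \right)} = 0$
$O = 57$ ($O = 4 + \left(0 + 53\right) = 4 + 53 = 57$)
$I = -8$ ($I = \left(-4\right) 2 = -8$)
$g{\left(d \right)} = 8 + d$ ($g{\left(d \right)} = d - -8 = d + 8 = 8 + d$)
$g{\left(O \right)} - -12955 = \left(8 + 57\right) - -12955 = 65 + 12955 = 13020$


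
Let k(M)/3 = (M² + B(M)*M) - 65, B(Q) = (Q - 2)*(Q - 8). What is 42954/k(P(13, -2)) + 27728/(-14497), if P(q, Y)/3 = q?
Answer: -56482134/35242207 ≈ -1.6027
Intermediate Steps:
P(q, Y) = 3*q
B(Q) = (-8 + Q)*(-2 + Q) (B(Q) = (-2 + Q)*(-8 + Q) = (-8 + Q)*(-2 + Q))
k(M) = -195 + 3*M² + 3*M*(16 + M² - 10*M) (k(M) = 3*((M² + (16 + M² - 10*M)*M) - 65) = 3*((M² + M*(16 + M² - 10*M)) - 65) = 3*(-65 + M² + M*(16 + M² - 10*M)) = -195 + 3*M² + 3*M*(16 + M² - 10*M))
42954/k(P(13, -2)) + 27728/(-14497) = 42954/(-195 - 27*(3*13)² + 3*(3*13)³ + 48*(3*13)) + 27728/(-14497) = 42954/(-195 - 27*39² + 3*39³ + 48*39) + 27728*(-1/14497) = 42954/(-195 - 27*1521 + 3*59319 + 1872) - 27728/14497 = 42954/(-195 - 41067 + 177957 + 1872) - 27728/14497 = 42954/138567 - 27728/14497 = 42954*(1/138567) - 27728/14497 = 14318/46189 - 27728/14497 = -56482134/35242207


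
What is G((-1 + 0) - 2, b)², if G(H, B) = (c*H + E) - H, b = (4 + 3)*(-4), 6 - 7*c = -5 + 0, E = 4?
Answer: 256/49 ≈ 5.2245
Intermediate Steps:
c = 11/7 (c = 6/7 - (-5 + 0)/7 = 6/7 - ⅐*(-5) = 6/7 + 5/7 = 11/7 ≈ 1.5714)
b = -28 (b = 7*(-4) = -28)
G(H, B) = 4 + 4*H/7 (G(H, B) = (11*H/7 + 4) - H = (4 + 11*H/7) - H = 4 + 4*H/7)
G((-1 + 0) - 2, b)² = (4 + 4*((-1 + 0) - 2)/7)² = (4 + 4*(-1 - 2)/7)² = (4 + (4/7)*(-3))² = (4 - 12/7)² = (16/7)² = 256/49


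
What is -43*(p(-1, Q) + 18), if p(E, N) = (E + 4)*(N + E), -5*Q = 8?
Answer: -2193/5 ≈ -438.60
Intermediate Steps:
Q = -8/5 (Q = -1/5*8 = -8/5 ≈ -1.6000)
p(E, N) = (4 + E)*(E + N)
-43*(p(-1, Q) + 18) = -43*(((-1)**2 + 4*(-1) + 4*(-8/5) - 1*(-8/5)) + 18) = -43*((1 - 4 - 32/5 + 8/5) + 18) = -43*(-39/5 + 18) = -43*51/5 = -2193/5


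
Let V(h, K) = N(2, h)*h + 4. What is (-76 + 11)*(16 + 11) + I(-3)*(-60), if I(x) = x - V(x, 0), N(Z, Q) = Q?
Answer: -795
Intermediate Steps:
V(h, K) = 4 + h² (V(h, K) = h*h + 4 = h² + 4 = 4 + h²)
I(x) = -4 + x - x² (I(x) = x - (4 + x²) = x + (-4 - x²) = -4 + x - x²)
(-76 + 11)*(16 + 11) + I(-3)*(-60) = (-76 + 11)*(16 + 11) + (-4 - 3 - 1*(-3)²)*(-60) = -65*27 + (-4 - 3 - 1*9)*(-60) = -1755 + (-4 - 3 - 9)*(-60) = -1755 - 16*(-60) = -1755 + 960 = -795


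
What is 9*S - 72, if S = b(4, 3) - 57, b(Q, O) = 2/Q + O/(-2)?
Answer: -594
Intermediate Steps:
b(Q, O) = 2/Q - O/2 (b(Q, O) = 2/Q + O*(-½) = 2/Q - O/2)
S = -58 (S = (2/4 - ½*3) - 57 = (2*(¼) - 3/2) - 57 = (½ - 3/2) - 57 = -1 - 57 = -58)
9*S - 72 = 9*(-58) - 72 = -522 - 72 = -594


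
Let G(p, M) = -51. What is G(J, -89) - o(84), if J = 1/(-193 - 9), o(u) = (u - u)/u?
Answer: -51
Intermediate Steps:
o(u) = 0 (o(u) = 0/u = 0)
J = -1/202 (J = 1/(-202) = -1/202 ≈ -0.0049505)
G(J, -89) - o(84) = -51 - 1*0 = -51 + 0 = -51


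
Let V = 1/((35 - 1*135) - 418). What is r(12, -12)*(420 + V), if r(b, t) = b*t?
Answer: -15664248/259 ≈ -60480.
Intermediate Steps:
V = -1/518 (V = 1/((35 - 135) - 418) = 1/(-100 - 418) = 1/(-518) = -1/518 ≈ -0.0019305)
r(12, -12)*(420 + V) = (12*(-12))*(420 - 1/518) = -144*217559/518 = -15664248/259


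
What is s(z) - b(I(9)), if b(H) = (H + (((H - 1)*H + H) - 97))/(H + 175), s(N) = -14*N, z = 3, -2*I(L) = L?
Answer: -28319/682 ≈ -41.523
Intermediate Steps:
I(L) = -L/2
b(H) = (-97 + 2*H + H*(-1 + H))/(175 + H) (b(H) = (H + (((-1 + H)*H + H) - 97))/(175 + H) = (H + ((H*(-1 + H) + H) - 97))/(175 + H) = (H + ((H + H*(-1 + H)) - 97))/(175 + H) = (H + (-97 + H + H*(-1 + H)))/(175 + H) = (-97 + 2*H + H*(-1 + H))/(175 + H))
s(z) - b(I(9)) = -14*3 - (-97 - ½*9 + (-½*9)²)/(175 - ½*9) = -42 - (-97 - 9/2 + (-9/2)²)/(175 - 9/2) = -42 - (-97 - 9/2 + 81/4)/341/2 = -42 - 2*(-325)/(341*4) = -42 - 1*(-325/682) = -42 + 325/682 = -28319/682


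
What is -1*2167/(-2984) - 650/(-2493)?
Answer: 7341931/7439112 ≈ 0.98694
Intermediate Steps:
-1*2167/(-2984) - 650/(-2493) = -2167*(-1/2984) - 650*(-1/2493) = 2167/2984 + 650/2493 = 7341931/7439112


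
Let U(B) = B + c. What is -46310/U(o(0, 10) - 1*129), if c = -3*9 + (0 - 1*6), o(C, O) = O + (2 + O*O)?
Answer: 4631/5 ≈ 926.20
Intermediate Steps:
o(C, O) = 2 + O + O² (o(C, O) = O + (2 + O²) = 2 + O + O²)
c = -33 (c = -27 + (0 - 6) = -27 - 6 = -33)
U(B) = -33 + B (U(B) = B - 33 = -33 + B)
-46310/U(o(0, 10) - 1*129) = -46310/(-33 + ((2 + 10 + 10²) - 1*129)) = -46310/(-33 + ((2 + 10 + 100) - 129)) = -46310/(-33 + (112 - 129)) = -46310/(-33 - 17) = -46310/(-50) = -46310*(-1/50) = 4631/5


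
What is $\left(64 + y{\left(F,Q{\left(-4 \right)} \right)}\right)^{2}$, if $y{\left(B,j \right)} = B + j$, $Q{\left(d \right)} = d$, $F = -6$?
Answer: $2916$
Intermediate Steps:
$\left(64 + y{\left(F,Q{\left(-4 \right)} \right)}\right)^{2} = \left(64 - 10\right)^{2} = 54^{2} = 2916$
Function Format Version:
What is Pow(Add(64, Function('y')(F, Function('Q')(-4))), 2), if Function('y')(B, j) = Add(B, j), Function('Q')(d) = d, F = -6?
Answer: 2916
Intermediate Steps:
Pow(Add(64, Function('y')(F, Function('Q')(-4))), 2) = Pow(Add(64, Add(-6, -4)), 2) = Pow(Add(64, -10), 2) = Pow(54, 2) = 2916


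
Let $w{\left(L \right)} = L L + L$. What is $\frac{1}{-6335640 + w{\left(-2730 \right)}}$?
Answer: $\frac{1}{1114530} \approx 8.9724 \cdot 10^{-7}$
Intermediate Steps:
$w{\left(L \right)} = L + L^{2}$ ($w{\left(L \right)} = L^{2} + L = L + L^{2}$)
$\frac{1}{-6335640 + w{\left(-2730 \right)}} = \frac{1}{-6335640 - 2730 \left(1 - 2730\right)} = \frac{1}{-6335640 - -7450170} = \frac{1}{-6335640 + 7450170} = \frac{1}{1114530}$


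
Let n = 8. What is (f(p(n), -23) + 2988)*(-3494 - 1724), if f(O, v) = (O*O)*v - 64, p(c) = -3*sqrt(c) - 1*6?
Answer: -2295920 + 8641008*sqrt(2) ≈ 9.9243e+6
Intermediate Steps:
p(c) = -6 - 3*sqrt(c) (p(c) = -3*sqrt(c) - 6 = -6 - 3*sqrt(c))
f(O, v) = -64 + v*O**2 (f(O, v) = O**2*v - 64 = v*O**2 - 64 = -64 + v*O**2)
(f(p(n), -23) + 2988)*(-3494 - 1724) = ((-64 - 23*(-6 - 6*sqrt(2))**2) + 2988)*(-3494 - 1724) = ((-64 - 23*(-6 - 6*sqrt(2))**2) + 2988)*(-5218) = (2924 - 23*(-6 - 6*sqrt(2))**2)*(-5218) = -15257432 + 120014*(-6 - 6*sqrt(2))**2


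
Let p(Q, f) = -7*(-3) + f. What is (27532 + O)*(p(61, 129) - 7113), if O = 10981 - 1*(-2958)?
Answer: -288762573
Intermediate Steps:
O = 13939 (O = 10981 + 2958 = 13939)
p(Q, f) = 21 + f
(27532 + O)*(p(61, 129) - 7113) = (27532 + 13939)*((21 + 129) - 7113) = 41471*(150 - 7113) = 41471*(-6963) = -288762573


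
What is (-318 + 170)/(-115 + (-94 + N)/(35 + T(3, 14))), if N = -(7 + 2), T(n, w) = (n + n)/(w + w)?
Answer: 72964/58137 ≈ 1.2550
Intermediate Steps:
T(n, w) = n/w (T(n, w) = (2*n)/((2*w)) = (2*n)*(1/(2*w)) = n/w)
N = -9 (N = -1*9 = -9)
(-318 + 170)/(-115 + (-94 + N)/(35 + T(3, 14))) = (-318 + 170)/(-115 + (-94 - 9)/(35 + 3/14)) = -148/(-115 - 103/(35 + 3*(1/14))) = -148/(-115 - 103/(35 + 3/14)) = -148/(-115 - 103/493/14) = -148/(-115 - 103*14/493) = -148/(-115 - 1442/493) = -148/(-58137/493) = -148*(-493/58137) = 72964/58137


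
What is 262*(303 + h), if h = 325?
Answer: 164536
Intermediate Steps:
262*(303 + h) = 262*(303 + 325) = 262*628 = 164536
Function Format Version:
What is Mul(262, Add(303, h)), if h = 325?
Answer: 164536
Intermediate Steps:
Mul(262, Add(303, h)) = Mul(262, Add(303, 325)) = Mul(262, 628) = 164536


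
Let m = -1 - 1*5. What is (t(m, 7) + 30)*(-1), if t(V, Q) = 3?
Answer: -33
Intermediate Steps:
m = -6 (m = -1 - 5 = -6)
(t(m, 7) + 30)*(-1) = (3 + 30)*(-1) = 33*(-1) = -33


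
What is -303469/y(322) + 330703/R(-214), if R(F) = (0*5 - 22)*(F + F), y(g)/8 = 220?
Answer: -25857123/188320 ≈ -137.30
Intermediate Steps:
y(g) = 1760 (y(g) = 8*220 = 1760)
R(F) = -44*F (R(F) = (0 - 22)*(2*F) = -44*F)
-303469/y(322) + 330703/R(-214) = -303469/1760 + 330703/((-44*(-214))) = -303469*1/1760 + 330703/9416 = -303469/1760 + 330703*(1/9416) = -303469/1760 + 330703/9416 = -25857123/188320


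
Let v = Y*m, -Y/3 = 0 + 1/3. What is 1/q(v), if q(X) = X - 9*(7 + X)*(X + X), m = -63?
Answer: -1/79317 ≈ -1.2608e-5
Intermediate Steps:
Y = -1 (Y = -3*(0 + 1/3) = -3*1/3 = -1)
v = 63 (v = -1*(-63) = 63)
q(X) = X - 18*X*(7 + X) (q(X) = X - 9*(7 + X)*2*X = X - 18*X*(7 + X))
1/q(v) = 1/(-1*63*(125 + 18*63)) = 1/(-1*63*(125 + 1134)) = 1/(-1*63*1259) = 1/(-79317) = -1/79317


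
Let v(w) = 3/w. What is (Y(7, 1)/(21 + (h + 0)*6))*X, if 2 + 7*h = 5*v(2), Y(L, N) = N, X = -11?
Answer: -77/180 ≈ -0.42778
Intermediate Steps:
h = 11/14 (h = -2/7 + (5*(3/2))/7 = -2/7 + (1/7)*(15/2) = -2/7 + 15/14 = 11/14 ≈ 0.78571)
(Y(7, 1)/(21 + (h + 0)*6))*X = (1/(21 + (11/14 + 0)*6))*(-11) = (1/(21 + (11/14)*6))*(-11) = (1/(21 + 33/7))*(-11) = (1/(180/7))*(-11) = ((7/180)*1)*(-11) = (7/180)*(-11) = -77/180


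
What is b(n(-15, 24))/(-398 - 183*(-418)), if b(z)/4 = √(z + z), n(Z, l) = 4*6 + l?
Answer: √6/4756 ≈ 0.00051503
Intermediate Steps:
n(Z, l) = 24 + l
b(z) = 4*√2*√z (b(z) = 4*√(z + z) = 4*√(2*z) = 4*(√2*√z) = 4*√2*√z)
b(n(-15, 24))/(-398 - 183*(-418)) = (4*√2*√(24 + 24))/(-398 - 183*(-418)) = (4*√2*√48)/(-398 + 76494) = (4*√2*(4*√3))/76096 = (16*√6)*(1/76096) = √6/4756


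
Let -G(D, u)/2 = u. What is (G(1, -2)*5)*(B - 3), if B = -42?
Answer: -900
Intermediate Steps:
G(D, u) = -2*u
(G(1, -2)*5)*(B - 3) = (-2*(-2)*5)*(-42 - 3) = (4*5)*(-45) = 20*(-45) = -900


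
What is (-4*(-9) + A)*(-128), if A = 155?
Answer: -24448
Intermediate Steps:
(-4*(-9) + A)*(-128) = (-4*(-9) + 155)*(-128) = (36 + 155)*(-128) = 191*(-128) = -24448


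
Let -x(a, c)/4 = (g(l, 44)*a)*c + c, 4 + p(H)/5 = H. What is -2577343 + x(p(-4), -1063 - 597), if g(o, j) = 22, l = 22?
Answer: -8413903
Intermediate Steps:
p(H) = -20 + 5*H
x(a, c) = -4*c - 88*a*c (x(a, c) = -4*((22*a)*c + c) = -4*(22*a*c + c) = -4*(c + 22*a*c) = -4*c - 88*a*c)
-2577343 + x(p(-4), -1063 - 597) = -2577343 - 4*(-1063 - 597)*(1 + 22*(-20 + 5*(-4))) = -2577343 - 4*(-1660)*(1 + 22*(-20 - 20)) = -2577343 - 4*(-1660)*(1 + 22*(-40)) = -2577343 - 4*(-1660)*(1 - 880) = -2577343 - 4*(-1660)*(-879) = -2577343 - 5836560 = -8413903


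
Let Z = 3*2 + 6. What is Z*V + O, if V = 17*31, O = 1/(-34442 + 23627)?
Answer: 68394059/10815 ≈ 6324.0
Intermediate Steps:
O = -1/10815 (O = 1/(-10815) = -1/10815 ≈ -9.2464e-5)
Z = 12 (Z = 6 + 6 = 12)
V = 527
Z*V + O = 12*527 - 1/10815 = 6324 - 1/10815 = 68394059/10815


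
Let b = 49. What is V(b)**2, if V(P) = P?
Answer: 2401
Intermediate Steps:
V(b)**2 = 49**2 = 2401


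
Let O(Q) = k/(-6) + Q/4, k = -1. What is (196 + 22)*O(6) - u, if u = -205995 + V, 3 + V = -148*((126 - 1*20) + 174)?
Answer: 743404/3 ≈ 2.4780e+5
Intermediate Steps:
V = -41443 (V = -3 - 148*((126 - 1*20) + 174) = -3 - 148*((126 - 20) + 174) = -3 - 148*(106 + 174) = -3 - 148*280 = -3 - 41440 = -41443)
O(Q) = ⅙ + Q/4 (O(Q) = -1/(-6) + Q/4 = -1*(-⅙) + Q*(¼) = ⅙ + Q/4)
u = -247438 (u = -205995 - 41443 = -247438)
(196 + 22)*O(6) - u = (196 + 22)*(⅙ + (¼)*6) - 1*(-247438) = 218*(⅙ + 3/2) + 247438 = 218*(5/3) + 247438 = 1090/3 + 247438 = 743404/3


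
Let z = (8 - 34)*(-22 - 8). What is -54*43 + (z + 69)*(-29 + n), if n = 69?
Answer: 31638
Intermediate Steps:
z = 780 (z = -26*(-30) = 780)
-54*43 + (z + 69)*(-29 + n) = -54*43 + (780 + 69)*(-29 + 69) = -2322 + 849*40 = -2322 + 33960 = 31638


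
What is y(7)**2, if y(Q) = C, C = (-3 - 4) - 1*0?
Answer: 49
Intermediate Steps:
C = -7 (C = -7 + 0 = -7)
y(Q) = -7
y(7)**2 = (-7)**2 = 49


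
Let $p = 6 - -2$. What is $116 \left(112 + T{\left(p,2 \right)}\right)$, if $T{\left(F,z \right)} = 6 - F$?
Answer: $12760$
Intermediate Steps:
$p = 8$ ($p = 6 + 2 = 8$)
$116 \left(112 + T{\left(p,2 \right)}\right) = 116 \left(112 + \left(6 - 8\right)\right) = 116 \left(112 - 2\right) = 116 \cdot 110 = 12760$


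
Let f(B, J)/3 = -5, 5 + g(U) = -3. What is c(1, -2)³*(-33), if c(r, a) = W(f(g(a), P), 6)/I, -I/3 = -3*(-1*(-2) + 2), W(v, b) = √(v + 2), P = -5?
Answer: 143*I*√13/15552 ≈ 0.033153*I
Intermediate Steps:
g(U) = -8 (g(U) = -5 - 3 = -8)
f(B, J) = -15 (f(B, J) = 3*(-5) = -15)
W(v, b) = √(2 + v)
I = 36 (I = -(-9)*(-1*(-2) + 2) = -(-9)*(2 + 2) = -(-9)*4 = -3*(-12) = 36)
c(r, a) = I*√13/36 (c(r, a) = √(2 - 15)/36 = √(-13)*(1/36) = (I*√13)*(1/36) = I*√13/36)
c(1, -2)³*(-33) = (I*√13/36)³*(-33) = -13*I*√13/46656*(-33) = 143*I*√13/15552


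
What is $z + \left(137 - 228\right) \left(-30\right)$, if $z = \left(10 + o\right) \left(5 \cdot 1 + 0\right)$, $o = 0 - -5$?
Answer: $2805$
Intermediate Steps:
$o = 5$ ($o = 0 + 5 = 5$)
$z = 75$ ($z = \left(10 + 5\right) \left(5 \cdot 1 + 0\right) = 15 \left(5 + 0\right) = 15 \cdot 5 = 75$)
$z + \left(137 - 228\right) \left(-30\right) = 75 + \left(137 - 228\right) \left(-30\right) = 75 - -2730 = 75 + 2730 = 2805$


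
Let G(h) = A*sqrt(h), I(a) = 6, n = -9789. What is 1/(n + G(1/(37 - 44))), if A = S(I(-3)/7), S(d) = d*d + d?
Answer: -4218557/41295454629 - 98*I*sqrt(7)/41295454629 ≈ -0.00010216 - 6.2787e-9*I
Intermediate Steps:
S(d) = d + d**2 (S(d) = d**2 + d = d + d**2)
A = 78/49 (A = (6/7)*(1 + 6/7) = (6*(1/7))*(1 + 6*(1/7)) = 6*(1 + 6/7)/7 = (6/7)*(13/7) = 78/49 ≈ 1.5918)
G(h) = 78*sqrt(h)/49
1/(n + G(1/(37 - 44))) = 1/(-9789 + 78*sqrt(1/(37 - 44))/49) = 1/(-9789 + 78*sqrt(1/(-7))/49) = 1/(-9789 + 78*sqrt(-1/7)/49) = 1/(-9789 + 78*(I*sqrt(7)/7)/49) = 1/(-9789 + 78*I*sqrt(7)/343)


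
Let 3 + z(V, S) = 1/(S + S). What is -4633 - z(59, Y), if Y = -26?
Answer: -240759/52 ≈ -4630.0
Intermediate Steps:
z(V, S) = -3 + 1/(2*S) (z(V, S) = -3 + 1/(S + S) = -3 + 1/(2*S))
-4633 - z(59, Y) = -4633 - (-3 + (½)/(-26)) = -4633 - (-3 + (½)*(-1/26)) = -4633 - (-3 - 1/52) = -4633 - 1*(-157/52) = -4633 + 157/52 = -240759/52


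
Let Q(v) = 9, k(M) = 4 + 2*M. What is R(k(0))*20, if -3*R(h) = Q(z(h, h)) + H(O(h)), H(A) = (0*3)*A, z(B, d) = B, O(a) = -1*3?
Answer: -60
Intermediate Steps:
O(a) = -3
H(A) = 0 (H(A) = 0*A = 0)
R(h) = -3 (R(h) = -(9 + 0)/3 = -1/3*9 = -3)
R(k(0))*20 = -3*20 = -60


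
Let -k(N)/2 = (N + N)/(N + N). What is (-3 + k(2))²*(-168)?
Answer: -4200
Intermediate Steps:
k(N) = -2 (k(N) = -2*(N + N)/(N + N) = -2*2*N/(2*N) = -2*2*N*1/(2*N) = -2*1 = -2)
(-3 + k(2))²*(-168) = (-3 - 2)²*(-168) = (-5)²*(-168) = 25*(-168) = -4200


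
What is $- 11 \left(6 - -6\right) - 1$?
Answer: $-133$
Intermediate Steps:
$- 11 \left(6 - -6\right) - 1 = - 11 \left(6 + 6\right) - 1 = \left(-11\right) 12 - 1 = -132 - 1 = -133$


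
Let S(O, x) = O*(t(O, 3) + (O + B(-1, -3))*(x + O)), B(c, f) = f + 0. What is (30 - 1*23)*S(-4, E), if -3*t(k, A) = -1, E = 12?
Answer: 4676/3 ≈ 1558.7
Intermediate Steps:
t(k, A) = ⅓ (t(k, A) = -⅓*(-1) = ⅓)
B(c, f) = f
S(O, x) = O*(⅓ + (-3 + O)*(O + x)) (S(O, x) = O*(⅓ + (O - 3)*(x + O)) = O*(⅓ + (-3 + O)*(O + x)))
(30 - 1*23)*S(-4, E) = (30 - 1*23)*((⅓)*(-4)*(1 - 9*(-4) - 9*12 + 3*(-4)² + 3*(-4)*12)) = (30 - 23)*((⅓)*(-4)*(1 + 36 - 108 + 3*16 - 144)) = 7*((⅓)*(-4)*(1 + 36 - 108 + 48 - 144)) = 7*((⅓)*(-4)*(-167)) = 7*(668/3) = 4676/3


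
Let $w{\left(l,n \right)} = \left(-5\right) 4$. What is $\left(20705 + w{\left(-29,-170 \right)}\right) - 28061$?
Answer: $-7376$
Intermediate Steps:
$w{\left(l,n \right)} = -20$
$\left(20705 + w{\left(-29,-170 \right)}\right) - 28061 = \left(20705 - 20\right) - 28061 = 20685 - 28061 = -7376$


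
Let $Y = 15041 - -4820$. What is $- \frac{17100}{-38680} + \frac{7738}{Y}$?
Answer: $\frac{31946447}{38411174} \approx 0.8317$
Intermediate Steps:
$Y = 19861$ ($Y = 15041 + 4820 = 19861$)
$- \frac{17100}{-38680} + \frac{7738}{Y} = - \frac{17100}{-38680} + \frac{7738}{19861} = \left(-17100\right) \left(- \frac{1}{38680}\right) + 7738 \cdot \frac{1}{19861} = \frac{855}{1934} + \frac{7738}{19861} = \frac{31946447}{38411174}$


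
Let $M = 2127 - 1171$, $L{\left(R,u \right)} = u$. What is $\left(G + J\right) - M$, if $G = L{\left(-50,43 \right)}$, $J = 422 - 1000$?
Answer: $-1491$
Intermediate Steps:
$J = -578$ ($J = 422 - 1000 = -578$)
$M = 956$
$G = 43$
$\left(G + J\right) - M = \left(43 - 578\right) - 956 = -535 - 956 = -1491$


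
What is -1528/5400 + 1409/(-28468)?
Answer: -6388463/19215900 ≈ -0.33246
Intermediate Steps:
-1528/5400 + 1409/(-28468) = -1528*1/5400 + 1409*(-1/28468) = -191/675 - 1409/28468 = -6388463/19215900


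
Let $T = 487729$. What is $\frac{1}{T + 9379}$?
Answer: $\frac{1}{497108} \approx 2.0116 \cdot 10^{-6}$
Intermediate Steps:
$\frac{1}{T + 9379} = \frac{1}{487729 + 9379} = \frac{1}{497108}$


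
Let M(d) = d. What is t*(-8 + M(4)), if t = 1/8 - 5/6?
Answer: 17/6 ≈ 2.8333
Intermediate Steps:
t = -17/24 (t = 1*(⅛) - 5*⅙ = ⅛ - ⅚ = -17/24 ≈ -0.70833)
t*(-8 + M(4)) = -17*(-8 + 4)/24 = -17/24*(-4) = 17/6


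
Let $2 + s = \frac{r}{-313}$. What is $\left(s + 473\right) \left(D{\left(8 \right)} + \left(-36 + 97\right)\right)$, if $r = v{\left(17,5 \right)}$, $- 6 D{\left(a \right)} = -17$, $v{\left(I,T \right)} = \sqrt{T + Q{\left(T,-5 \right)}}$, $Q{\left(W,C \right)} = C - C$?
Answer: $\frac{60131}{2} - \frac{383 \sqrt{5}}{1878} \approx 30065.0$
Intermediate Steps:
$Q{\left(W,C \right)} = 0$
$v{\left(I,T \right)} = \sqrt{T}$ ($v{\left(I,T \right)} = \sqrt{T + 0} = \sqrt{T}$)
$D{\left(a \right)} = \frac{17}{6}$ ($D{\left(a \right)} = \left(- \frac{1}{6}\right) \left(-17\right) = \frac{17}{6}$)
$r = \sqrt{5} \approx 2.2361$
$s = -2 - \frac{\sqrt{5}}{313}$ ($s = -2 + \frac{\sqrt{5}}{-313} = -2 + \sqrt{5} \left(- \frac{1}{313}\right) = -2 - \frac{\sqrt{5}}{313} \approx -2.0071$)
$\left(s + 473\right) \left(D{\left(8 \right)} + \left(-36 + 97\right)\right) = \left(\left(-2 - \frac{\sqrt{5}}{313}\right) + 473\right) \left(\frac{17}{6} + \left(-36 + 97\right)\right) = \left(471 - \frac{\sqrt{5}}{313}\right) \left(\frac{17}{6} + 61\right) = \left(471 - \frac{\sqrt{5}}{313}\right) \frac{383}{6} = \frac{60131}{2} - \frac{383 \sqrt{5}}{1878}$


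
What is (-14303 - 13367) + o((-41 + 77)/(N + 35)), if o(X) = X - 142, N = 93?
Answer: -889975/32 ≈ -27812.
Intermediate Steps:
o(X) = -142 + X
(-14303 - 13367) + o((-41 + 77)/(N + 35)) = (-14303 - 13367) + (-142 + (-41 + 77)/(93 + 35)) = -27670 + (-142 + 36/128) = -27670 + (-142 + 36*(1/128)) = -27670 + (-142 + 9/32) = -27670 - 4535/32 = -889975/32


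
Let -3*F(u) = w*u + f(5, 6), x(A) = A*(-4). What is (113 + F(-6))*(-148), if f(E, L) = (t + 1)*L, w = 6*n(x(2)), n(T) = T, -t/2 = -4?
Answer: 148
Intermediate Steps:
x(A) = -4*A
t = 8 (t = -2*(-4) = 8)
w = -48 (w = 6*(-4*2) = 6*(-8) = -48)
f(E, L) = 9*L (f(E, L) = (8 + 1)*L = 9*L)
F(u) = -18 + 16*u (F(u) = -(-48*u + 9*6)/3 = -(-48*u + 54)/3 = -(54 - 48*u)/3 = -18 + 16*u)
(113 + F(-6))*(-148) = (113 + (-18 + 16*(-6)))*(-148) = (113 + (-18 - 96))*(-148) = (113 - 114)*(-148) = -1*(-148) = 148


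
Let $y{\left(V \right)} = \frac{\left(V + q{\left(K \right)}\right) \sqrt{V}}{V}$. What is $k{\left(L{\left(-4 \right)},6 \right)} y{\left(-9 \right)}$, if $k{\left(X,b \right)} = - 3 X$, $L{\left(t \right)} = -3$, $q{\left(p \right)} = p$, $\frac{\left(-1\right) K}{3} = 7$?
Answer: $90 i \approx 90.0 i$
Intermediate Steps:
$K = -21$ ($K = \left(-3\right) 7 = -21$)
$y{\left(V \right)} = \frac{-21 + V}{\sqrt{V}}$ ($y{\left(V \right)} = \frac{\left(V - 21\right) \sqrt{V}}{V} = \frac{\left(-21 + V\right) \sqrt{V}}{V} = \frac{\sqrt{V} \left(-21 + V\right)}{V} = \frac{-21 + V}{\sqrt{V}}$)
$k{\left(L{\left(-4 \right)},6 \right)} y{\left(-9 \right)} = \left(-3\right) \left(-3\right) \frac{-21 - 9}{3 i} = 9 - \frac{i}{3} \left(-30\right) = 9 \cdot 10 i = 90 i$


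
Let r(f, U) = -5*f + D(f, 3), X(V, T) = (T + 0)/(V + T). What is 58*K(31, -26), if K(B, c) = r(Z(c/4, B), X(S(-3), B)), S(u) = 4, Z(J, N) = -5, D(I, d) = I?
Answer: 1160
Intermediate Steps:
X(V, T) = T/(T + V)
r(f, U) = -4*f (r(f, U) = -5*f + f = -4*f)
K(B, c) = 20 (K(B, c) = -4*(-5) = 20)
58*K(31, -26) = 58*20 = 1160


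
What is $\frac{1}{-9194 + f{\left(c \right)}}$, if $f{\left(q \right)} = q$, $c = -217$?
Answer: $- \frac{1}{9411} \approx -0.00010626$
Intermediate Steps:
$\frac{1}{-9194 + f{\left(c \right)}} = \frac{1}{-9194 - 217} = \frac{1}{-9411} = - \frac{1}{9411}$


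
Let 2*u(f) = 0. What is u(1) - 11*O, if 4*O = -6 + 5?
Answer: 11/4 ≈ 2.7500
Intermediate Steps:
O = -1/4 (O = (-6 + 5)/4 = (1/4)*(-1) = -1/4 ≈ -0.25000)
u(f) = 0 (u(f) = (1/2)*0 = 0)
u(1) - 11*O = 0 - 11*(-1/4) = 0 + 11/4 = 11/4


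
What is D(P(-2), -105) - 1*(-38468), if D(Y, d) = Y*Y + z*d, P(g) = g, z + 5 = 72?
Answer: 31437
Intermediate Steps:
z = 67 (z = -5 + 72 = 67)
D(Y, d) = Y² + 67*d (D(Y, d) = Y*Y + 67*d = Y² + 67*d)
D(P(-2), -105) - 1*(-38468) = ((-2)² + 67*(-105)) - 1*(-38468) = (4 - 7035) + 38468 = -7031 + 38468 = 31437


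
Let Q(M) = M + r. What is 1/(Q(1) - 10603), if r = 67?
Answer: -1/10535 ≈ -9.4922e-5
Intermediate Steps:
Q(M) = 67 + M (Q(M) = M + 67 = 67 + M)
1/(Q(1) - 10603) = 1/((67 + 1) - 10603) = 1/(68 - 10603) = 1/(-10535) = -1/10535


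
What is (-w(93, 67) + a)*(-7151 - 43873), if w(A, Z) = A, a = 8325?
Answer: -420029568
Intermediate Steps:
(-w(93, 67) + a)*(-7151 - 43873) = (-1*93 + 8325)*(-7151 - 43873) = (-93 + 8325)*(-51024) = 8232*(-51024) = -420029568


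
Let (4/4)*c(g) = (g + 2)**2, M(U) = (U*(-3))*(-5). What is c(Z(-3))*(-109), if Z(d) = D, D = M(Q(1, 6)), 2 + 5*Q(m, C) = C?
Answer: -21364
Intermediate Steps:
Q(m, C) = -2/5 + C/5
M(U) = 15*U (M(U) = -3*U*(-5) = 15*U)
D = 12 (D = 15*(-2/5 + (1/5)*6) = 15*(-2/5 + 6/5) = 15*(4/5) = 12)
Z(d) = 12
c(g) = (2 + g)**2 (c(g) = (g + 2)**2 = (2 + g)**2)
c(Z(-3))*(-109) = (2 + 12)**2*(-109) = 14**2*(-109) = 196*(-109) = -21364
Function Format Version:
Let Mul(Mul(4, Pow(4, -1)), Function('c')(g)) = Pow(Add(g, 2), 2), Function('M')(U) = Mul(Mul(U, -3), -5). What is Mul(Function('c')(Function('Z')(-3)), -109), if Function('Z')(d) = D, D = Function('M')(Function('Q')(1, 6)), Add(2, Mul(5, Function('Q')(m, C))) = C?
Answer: -21364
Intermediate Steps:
Function('Q')(m, C) = Add(Rational(-2, 5), Mul(Rational(1, 5), C))
Function('M')(U) = Mul(15, U) (Function('M')(U) = Mul(Mul(-3, U), -5) = Mul(15, U))
D = 12 (D = Mul(15, Add(Rational(-2, 5), Mul(Rational(1, 5), 6))) = Mul(15, Add(Rational(-2, 5), Rational(6, 5))) = Mul(15, Rational(4, 5)) = 12)
Function('Z')(d) = 12
Function('c')(g) = Pow(Add(2, g), 2) (Function('c')(g) = Pow(Add(g, 2), 2) = Pow(Add(2, g), 2))
Mul(Function('c')(Function('Z')(-3)), -109) = Mul(Pow(Add(2, 12), 2), -109) = Mul(Pow(14, 2), -109) = Mul(196, -109) = -21364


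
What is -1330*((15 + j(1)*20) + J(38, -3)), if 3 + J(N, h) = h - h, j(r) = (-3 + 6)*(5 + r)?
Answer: -494760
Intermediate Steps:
j(r) = 15 + 3*r (j(r) = 3*(5 + r) = 15 + 3*r)
J(N, h) = -3 (J(N, h) = -3 + (h - h) = -3 + 0 = -3)
-1330*((15 + j(1)*20) + J(38, -3)) = -1330*((15 + (15 + 3*1)*20) - 3) = -1330*((15 + (15 + 3)*20) - 3) = -1330*((15 + 18*20) - 3) = -1330*((15 + 360) - 3) = -1330*(375 - 3) = -1330*372 = -494760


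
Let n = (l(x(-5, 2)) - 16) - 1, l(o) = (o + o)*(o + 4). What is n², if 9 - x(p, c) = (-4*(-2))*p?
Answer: 26801329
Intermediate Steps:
x(p, c) = 9 - 8*p (x(p, c) = 9 - (-4*(-2))*p = 9 - 8*p)
l(o) = 2*o*(4 + o) (l(o) = (2*o)*(4 + o) = 2*o*(4 + o))
n = 5177 (n = (2*(9 - 8*(-5))*(4 + (9 - 8*(-5))) - 16) - 1 = (2*(9 + 40)*(4 + (9 + 40)) - 16) - 1 = (2*49*(4 + 49) - 16) - 1 = (2*49*53 - 16) - 1 = (5194 - 16) - 1 = 5178 - 1 = 5177)
n² = 5177² = 26801329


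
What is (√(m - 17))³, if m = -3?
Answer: -40*I*√5 ≈ -89.443*I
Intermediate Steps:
(√(m - 17))³ = (√(-3 - 17))³ = (√(-20))³ = (2*I*√5)³ = -40*I*√5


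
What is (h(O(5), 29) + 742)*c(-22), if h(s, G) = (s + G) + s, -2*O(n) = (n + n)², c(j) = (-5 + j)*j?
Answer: 398574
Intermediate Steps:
c(j) = j*(-5 + j)
O(n) = -2*n² (O(n) = -(n + n)²/2 = -4*n²/2 = -2*n²)
h(s, G) = G + 2*s (h(s, G) = (G + s) + s = G + 2*s)
(h(O(5), 29) + 742)*c(-22) = ((29 + 2*(-2*5²)) + 742)*(-22*(-5 - 22)) = ((29 + 2*(-2*25)) + 742)*(-22*(-27)) = ((29 + 2*(-50)) + 742)*594 = ((29 - 100) + 742)*594 = (-71 + 742)*594 = 671*594 = 398574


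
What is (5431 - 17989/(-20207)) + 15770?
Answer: 428426596/20207 ≈ 21202.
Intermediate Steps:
(5431 - 17989/(-20207)) + 15770 = (5431 - 17989*(-1/20207)) + 15770 = (5431 + 17989/20207) + 15770 = 109762206/20207 + 15770 = 428426596/20207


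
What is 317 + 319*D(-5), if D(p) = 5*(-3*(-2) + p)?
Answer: 1912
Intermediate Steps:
D(p) = 30 + 5*p (D(p) = 5*(6 + p) = 30 + 5*p)
317 + 319*D(-5) = 317 + 319*(30 + 5*(-5)) = 317 + 319*(30 - 25) = 317 + 319*5 = 317 + 1595 = 1912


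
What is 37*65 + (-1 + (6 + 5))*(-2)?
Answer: 2385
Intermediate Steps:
37*65 + (-1 + (6 + 5))*(-2) = 2405 + (-1 + 11)*(-2) = 2405 + 10*(-2) = 2405 - 20 = 2385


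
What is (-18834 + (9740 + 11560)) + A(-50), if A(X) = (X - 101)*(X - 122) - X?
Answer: 28488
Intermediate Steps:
A(X) = -X + (-122 + X)*(-101 + X) (A(X) = (-101 + X)*(-122 + X) - X = (-122 + X)*(-101 + X) - X = -X + (-122 + X)*(-101 + X))
(-18834 + (9740 + 11560)) + A(-50) = (-18834 + (9740 + 11560)) + (12322 + (-50)² - 224*(-50)) = (-18834 + 21300) + (12322 + 2500 + 11200) = 2466 + 26022 = 28488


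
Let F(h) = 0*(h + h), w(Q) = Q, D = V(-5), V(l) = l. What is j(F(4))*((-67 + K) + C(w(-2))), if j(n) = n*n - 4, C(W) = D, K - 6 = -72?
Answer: 552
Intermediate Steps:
D = -5
K = -66 (K = 6 - 72 = -66)
C(W) = -5
F(h) = 0 (F(h) = 0*(2*h) = 0)
j(n) = -4 + n² (j(n) = n² - 4 = -4 + n²)
j(F(4))*((-67 + K) + C(w(-2))) = (-4 + 0²)*((-67 - 66) - 5) = (-4 + 0)*(-133 - 5) = -4*(-138) = 552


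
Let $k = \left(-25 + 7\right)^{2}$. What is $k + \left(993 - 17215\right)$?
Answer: $-15898$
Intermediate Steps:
$k = 324$ ($k = \left(-18\right)^{2} = 324$)
$k + \left(993 - 17215\right) = 324 + \left(993 - 17215\right) = 324 - 16222 = -15898$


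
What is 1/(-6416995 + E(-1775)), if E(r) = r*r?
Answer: -1/3266370 ≈ -3.0615e-7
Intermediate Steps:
E(r) = r**2
1/(-6416995 + E(-1775)) = 1/(-6416995 + (-1775)**2) = 1/(-6416995 + 3150625) = 1/(-3266370) = -1/3266370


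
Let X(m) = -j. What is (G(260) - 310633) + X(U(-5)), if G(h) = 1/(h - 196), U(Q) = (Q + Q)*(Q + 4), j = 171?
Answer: -19891455/64 ≈ -3.1080e+5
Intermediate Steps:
U(Q) = 2*Q*(4 + Q) (U(Q) = (2*Q)*(4 + Q) = 2*Q*(4 + Q))
G(h) = 1/(-196 + h)
X(m) = -171 (X(m) = -1*171 = -171)
(G(260) - 310633) + X(U(-5)) = (1/(-196 + 260) - 310633) - 171 = (1/64 - 310633) - 171 = -19880511/64 - 171 = -19891455/64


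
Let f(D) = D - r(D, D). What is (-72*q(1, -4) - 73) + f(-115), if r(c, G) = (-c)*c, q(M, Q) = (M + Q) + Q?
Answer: 13541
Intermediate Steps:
q(M, Q) = M + 2*Q
r(c, G) = -c**2
f(D) = D + D**2 (f(D) = D - (-1)*D**2 = D + D**2)
(-72*q(1, -4) - 73) + f(-115) = (-72*(1 + 2*(-4)) - 73) - 115*(1 - 115) = (-72*(1 - 8) - 73) - 115*(-114) = (-72*(-7) - 73) + 13110 = (504 - 73) + 13110 = 431 + 13110 = 13541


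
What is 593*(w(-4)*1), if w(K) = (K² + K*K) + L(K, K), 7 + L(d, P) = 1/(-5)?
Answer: 73532/5 ≈ 14706.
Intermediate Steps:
L(d, P) = -36/5 (L(d, P) = -7 + 1/(-5) = -7 + 1*(-⅕) = -7 - ⅕ = -36/5)
w(K) = -36/5 + 2*K² (w(K) = (K² + K*K) - 36/5 = (K² + K²) - 36/5 = 2*K² - 36/5 = -36/5 + 2*K²)
593*(w(-4)*1) = 593*((-36/5 + 2*(-4)²)*1) = 593*((-36/5 + 2*16)*1) = 593*((-36/5 + 32)*1) = 593*((124/5)*1) = 593*(124/5) = 73532/5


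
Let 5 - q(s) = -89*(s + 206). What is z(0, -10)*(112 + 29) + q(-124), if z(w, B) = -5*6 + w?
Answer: 3073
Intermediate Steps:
z(w, B) = -30 + w
q(s) = 18339 + 89*s (q(s) = 5 - (-89)*(s + 206) = 5 - (-89)*(206 + s) = 5 - (-18334 - 89*s) = 5 + (18334 + 89*s) = 18339 + 89*s)
z(0, -10)*(112 + 29) + q(-124) = (-30 + 0)*(112 + 29) + (18339 + 89*(-124)) = -30*141 + (18339 - 11036) = -4230 + 7303 = 3073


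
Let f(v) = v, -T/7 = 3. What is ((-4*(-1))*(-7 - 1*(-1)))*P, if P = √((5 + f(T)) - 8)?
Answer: -48*I*√6 ≈ -117.58*I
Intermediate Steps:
T = -21 (T = -7*3 = -21)
P = 2*I*√6 (P = √((5 - 21) - 8) = √(-16 - 8) = √(-24) = 2*I*√6 ≈ 4.899*I)
((-4*(-1))*(-7 - 1*(-1)))*P = ((-4*(-1))*(-7 - 1*(-1)))*(2*I*√6) = (4*(-7 + 1))*(2*I*√6) = (4*(-6))*(2*I*√6) = -48*I*√6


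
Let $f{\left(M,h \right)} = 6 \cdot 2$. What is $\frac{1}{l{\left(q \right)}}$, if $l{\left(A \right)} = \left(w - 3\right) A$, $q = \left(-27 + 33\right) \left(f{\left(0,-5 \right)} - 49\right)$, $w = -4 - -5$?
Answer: $\frac{1}{444} \approx 0.0022523$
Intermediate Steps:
$f{\left(M,h \right)} = 12$
$w = 1$ ($w = -4 + 5 = 1$)
$q = -222$ ($q = \left(-27 + 33\right) \left(12 - 49\right) = 6 \left(-37\right) = -222$)
$l{\left(A \right)} = - 2 A$ ($l{\left(A \right)} = \left(1 - 3\right) A = - 2 A$)
$\frac{1}{l{\left(q \right)}} = \frac{1}{\left(-2\right) \left(-222\right)} = \frac{1}{444}$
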